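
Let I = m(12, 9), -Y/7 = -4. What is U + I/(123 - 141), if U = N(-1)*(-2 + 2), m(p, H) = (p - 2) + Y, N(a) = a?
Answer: -19/9 ≈ -2.1111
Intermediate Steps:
Y = 28 (Y = -7*(-4) = 28)
m(p, H) = 26 + p (m(p, H) = (p - 2) + 28 = (-2 + p) + 28 = 26 + p)
U = 0 (U = -(-2 + 2) = -1*0 = 0)
I = 38 (I = 26 + 12 = 38)
U + I/(123 - 141) = 0 + 38/(123 - 141) = 0 + 38/(-18) = 0 + 38*(-1/18) = 0 - 19/9 = -19/9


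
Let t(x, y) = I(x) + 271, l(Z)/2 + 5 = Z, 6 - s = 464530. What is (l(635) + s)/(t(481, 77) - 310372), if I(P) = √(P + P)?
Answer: 143658629664/96162629239 + 463264*√962/96162629239 ≈ 1.4941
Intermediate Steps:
I(P) = √2*√P (I(P) = √(2*P) = √2*√P)
s = -464524 (s = 6 - 1*464530 = 6 - 464530 = -464524)
l(Z) = -10 + 2*Z
t(x, y) = 271 + √2*√x (t(x, y) = √2*√x + 271 = 271 + √2*√x)
(l(635) + s)/(t(481, 77) - 310372) = ((-10 + 2*635) - 464524)/((271 + √2*√481) - 310372) = ((-10 + 1270) - 464524)/((271 + √962) - 310372) = (1260 - 464524)/(-310101 + √962) = -463264/(-310101 + √962)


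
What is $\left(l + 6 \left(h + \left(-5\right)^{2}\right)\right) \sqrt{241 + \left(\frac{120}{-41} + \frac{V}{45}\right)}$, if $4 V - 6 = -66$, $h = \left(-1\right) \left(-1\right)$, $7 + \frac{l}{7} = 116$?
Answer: $\frac{919 \sqrt{3596766}}{123} \approx 14170.0$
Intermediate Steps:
$l = 763$ ($l = -49 + 7 \cdot 116 = -49 + 812 = 763$)
$h = 1$
$V = -15$ ($V = \frac{3}{2} + \frac{1}{4} \left(-66\right) = \frac{3}{2} - \frac{33}{2} = -15$)
$\left(l + 6 \left(h + \left(-5\right)^{2}\right)\right) \sqrt{241 + \left(\frac{120}{-41} + \frac{V}{45}\right)} = \left(763 + 6 \left(1 + \left(-5\right)^{2}\right)\right) \sqrt{241 + \left(\frac{120}{-41} - \frac{15}{45}\right)} = \left(763 + 6 \left(1 + 25\right)\right) \sqrt{241 + \left(120 \left(- \frac{1}{41}\right) - \frac{1}{3}\right)} = \left(763 + 6 \cdot 26\right) \sqrt{241 - \frac{401}{123}} = \left(763 + 156\right) \sqrt{241 - \frac{401}{123}} = 919 \sqrt{\frac{29242}{123}} = 919 \frac{\sqrt{3596766}}{123} = \frac{919 \sqrt{3596766}}{123}$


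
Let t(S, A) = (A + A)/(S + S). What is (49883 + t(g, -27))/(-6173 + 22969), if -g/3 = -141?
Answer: 90173/30362 ≈ 2.9699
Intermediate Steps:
g = 423 (g = -3*(-141) = 423)
t(S, A) = A/S (t(S, A) = (2*A)/((2*S)) = (2*A)*(1/(2*S)) = A/S)
(49883 + t(g, -27))/(-6173 + 22969) = (49883 - 27/423)/(-6173 + 22969) = (49883 - 27*1/423)/16796 = (49883 - 3/47)*(1/16796) = (2344498/47)*(1/16796) = 90173/30362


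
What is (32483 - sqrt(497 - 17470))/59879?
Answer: 32483/59879 - I*sqrt(16973)/59879 ≈ 0.54248 - 0.0021757*I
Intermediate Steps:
(32483 - sqrt(497 - 17470))/59879 = (32483 - sqrt(-16973))*(1/59879) = (32483 - I*sqrt(16973))*(1/59879) = 32483/59879 - I*sqrt(16973)/59879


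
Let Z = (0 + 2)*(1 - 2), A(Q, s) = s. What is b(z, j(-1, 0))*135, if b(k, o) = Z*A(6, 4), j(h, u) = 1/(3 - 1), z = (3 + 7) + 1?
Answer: -1080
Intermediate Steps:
z = 11 (z = 10 + 1 = 11)
j(h, u) = ½ (j(h, u) = 1/2 = ½)
Z = -2 (Z = 2*(-1) = -2)
b(k, o) = -8 (b(k, o) = -2*4 = -8)
b(z, j(-1, 0))*135 = -8*135 = -1080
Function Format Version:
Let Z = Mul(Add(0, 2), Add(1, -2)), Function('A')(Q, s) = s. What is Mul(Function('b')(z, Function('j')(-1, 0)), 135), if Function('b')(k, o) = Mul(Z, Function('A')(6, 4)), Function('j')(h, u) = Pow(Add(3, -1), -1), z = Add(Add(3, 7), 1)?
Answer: -1080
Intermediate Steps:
z = 11 (z = Add(10, 1) = 11)
Function('j')(h, u) = Rational(1, 2) (Function('j')(h, u) = Pow(2, -1) = Rational(1, 2))
Z = -2 (Z = Mul(2, -1) = -2)
Function('b')(k, o) = -8 (Function('b')(k, o) = Mul(-2, 4) = -8)
Mul(Function('b')(z, Function('j')(-1, 0)), 135) = Mul(-8, 135) = -1080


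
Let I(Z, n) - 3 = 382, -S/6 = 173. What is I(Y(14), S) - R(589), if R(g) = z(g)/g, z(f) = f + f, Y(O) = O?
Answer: 383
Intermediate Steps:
S = -1038 (S = -6*173 = -1038)
z(f) = 2*f
I(Z, n) = 385 (I(Z, n) = 3 + 382 = 385)
R(g) = 2 (R(g) = (2*g)/g = 2)
I(Y(14), S) - R(589) = 385 - 1*2 = 385 - 2 = 383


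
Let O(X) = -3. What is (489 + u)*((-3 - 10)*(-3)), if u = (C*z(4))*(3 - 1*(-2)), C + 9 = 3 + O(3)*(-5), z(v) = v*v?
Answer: 47151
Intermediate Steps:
z(v) = v**2
C = 9 (C = -9 + (3 - 3*(-5)) = -9 + (3 + 15) = -9 + 18 = 9)
u = 720 (u = (9*4**2)*(3 - 1*(-2)) = (9*16)*(3 + 2) = 144*5 = 720)
(489 + u)*((-3 - 10)*(-3)) = (489 + 720)*((-3 - 10)*(-3)) = 1209*(-13*(-3)) = 1209*39 = 47151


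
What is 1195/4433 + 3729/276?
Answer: 5620159/407836 ≈ 13.780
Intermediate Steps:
1195/4433 + 3729/276 = 1195*(1/4433) + 3729*(1/276) = 1195/4433 + 1243/92 = 5620159/407836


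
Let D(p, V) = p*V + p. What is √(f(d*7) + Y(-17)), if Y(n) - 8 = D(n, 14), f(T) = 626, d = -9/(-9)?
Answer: √379 ≈ 19.468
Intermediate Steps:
d = 1 (d = -9*(-⅑) = 1)
D(p, V) = p + V*p (D(p, V) = V*p + p = p + V*p)
Y(n) = 8 + 15*n (Y(n) = 8 + n*(1 + 14) = 8 + n*15 = 8 + 15*n)
√(f(d*7) + Y(-17)) = √(626 + (8 + 15*(-17))) = √(626 + (8 - 255)) = √(626 - 247) = √379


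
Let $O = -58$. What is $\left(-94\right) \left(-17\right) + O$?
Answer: $1540$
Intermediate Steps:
$\left(-94\right) \left(-17\right) + O = \left(-94\right) \left(-17\right) - 58 = 1598 - 58 = 1540$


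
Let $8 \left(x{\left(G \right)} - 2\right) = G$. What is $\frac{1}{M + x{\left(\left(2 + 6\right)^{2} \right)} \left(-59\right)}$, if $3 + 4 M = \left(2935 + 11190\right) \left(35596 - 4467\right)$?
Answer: $\frac{2}{219847381} \approx 9.0972 \cdot 10^{-9}$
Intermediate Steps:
$x{\left(G \right)} = 2 + \frac{G}{8}$
$M = \frac{219848561}{2}$ ($M = - \frac{3}{4} + \frac{\left(2935 + 11190\right) \left(35596 - 4467\right)}{4} = - \frac{3}{4} + \frac{14125 \cdot 31129}{4} = - \frac{3}{4} + \frac{1}{4} \cdot 439697125 = - \frac{3}{4} + \frac{439697125}{4} = \frac{219848561}{2} \approx 1.0992 \cdot 10^{8}$)
$\frac{1}{M + x{\left(\left(2 + 6\right)^{2} \right)} \left(-59\right)} = \frac{1}{\frac{219848561}{2} + \left(2 + \frac{\left(2 + 6\right)^{2}}{8}\right) \left(-59\right)} = \frac{1}{\frac{219848561}{2} + \left(2 + \frac{8^{2}}{8}\right) \left(-59\right)} = \frac{1}{\frac{219848561}{2} + \left(2 + \frac{1}{8} \cdot 64\right) \left(-59\right)} = \frac{1}{\frac{219848561}{2} + \left(2 + 8\right) \left(-59\right)} = \frac{1}{\frac{219848561}{2} + 10 \left(-59\right)} = \frac{1}{\frac{219848561}{2} - 590} = \frac{1}{\frac{219847381}{2}} = \frac{2}{219847381}$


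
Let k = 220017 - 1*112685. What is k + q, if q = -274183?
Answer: -166851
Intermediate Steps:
k = 107332 (k = 220017 - 112685 = 107332)
k + q = 107332 - 274183 = -166851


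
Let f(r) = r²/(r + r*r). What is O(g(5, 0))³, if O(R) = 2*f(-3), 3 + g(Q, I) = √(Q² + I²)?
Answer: 27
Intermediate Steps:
g(Q, I) = -3 + √(I² + Q²) (g(Q, I) = -3 + √(Q² + I²) = -3 + √(I² + Q²))
f(r) = r²/(r + r²)
O(R) = 3 (O(R) = 2*(-3/(1 - 3)) = 2*(-3/(-2)) = 2*(-3*(-½)) = 2*(3/2) = 3)
O(g(5, 0))³ = 3³ = 27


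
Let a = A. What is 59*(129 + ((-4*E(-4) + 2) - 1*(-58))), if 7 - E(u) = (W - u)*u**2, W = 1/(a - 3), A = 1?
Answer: 22715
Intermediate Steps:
a = 1
W = -1/2 (W = 1/(1 - 3) = 1/(-2) = -1/2 ≈ -0.50000)
E(u) = 7 - u**2*(-1/2 - u) (E(u) = 7 - (-1/2 - u)*u**2 = 7 - u**2*(-1/2 - u))
59*(129 + ((-4*E(-4) + 2) - 1*(-58))) = 59*(129 + ((-4*(7 + (-4)**3 + (1/2)*(-4)**2) + 2) - 1*(-58))) = 59*(129 + ((-4*(7 - 64 + (1/2)*16) + 2) + 58)) = 59*(129 + ((-4*(7 - 64 + 8) + 2) + 58)) = 59*(129 + ((-4*(-49) + 2) + 58)) = 59*(129 + ((196 + 2) + 58)) = 59*(129 + (198 + 58)) = 59*(129 + 256) = 59*385 = 22715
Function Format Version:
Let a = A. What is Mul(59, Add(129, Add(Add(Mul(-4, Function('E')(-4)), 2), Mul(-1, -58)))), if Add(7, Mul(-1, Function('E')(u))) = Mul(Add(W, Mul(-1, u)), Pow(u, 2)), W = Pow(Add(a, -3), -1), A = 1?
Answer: 22715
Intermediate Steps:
a = 1
W = Rational(-1, 2) (W = Pow(Add(1, -3), -1) = Pow(-2, -1) = Rational(-1, 2) ≈ -0.50000)
Function('E')(u) = Add(7, Mul(-1, Pow(u, 2), Add(Rational(-1, 2), Mul(-1, u)))) (Function('E')(u) = Add(7, Mul(-1, Mul(Add(Rational(-1, 2), Mul(-1, u)), Pow(u, 2)))) = Add(7, Mul(-1, Mul(Pow(u, 2), Add(Rational(-1, 2), Mul(-1, u))))) = Add(7, Mul(-1, Pow(u, 2), Add(Rational(-1, 2), Mul(-1, u)))))
Mul(59, Add(129, Add(Add(Mul(-4, Function('E')(-4)), 2), Mul(-1, -58)))) = Mul(59, Add(129, Add(Add(Mul(-4, Add(7, Pow(-4, 3), Mul(Rational(1, 2), Pow(-4, 2)))), 2), Mul(-1, -58)))) = Mul(59, Add(129, Add(Add(Mul(-4, Add(7, -64, Mul(Rational(1, 2), 16))), 2), 58))) = Mul(59, Add(129, Add(Add(Mul(-4, Add(7, -64, 8)), 2), 58))) = Mul(59, Add(129, Add(Add(Mul(-4, -49), 2), 58))) = Mul(59, Add(129, Add(Add(196, 2), 58))) = Mul(59, Add(129, Add(198, 58))) = Mul(59, Add(129, 256)) = Mul(59, 385) = 22715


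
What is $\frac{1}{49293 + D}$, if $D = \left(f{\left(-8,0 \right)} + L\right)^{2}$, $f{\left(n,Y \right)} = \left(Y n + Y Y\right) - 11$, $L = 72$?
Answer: $\frac{1}{53014} \approx 1.8863 \cdot 10^{-5}$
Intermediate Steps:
$f{\left(n,Y \right)} = -11 + Y^{2} + Y n$ ($f{\left(n,Y \right)} = \left(Y n + Y^{2}\right) - 11 = \left(Y^{2} + Y n\right) - 11 = -11 + Y^{2} + Y n$)
$D = 3721$ ($D = \left(\left(-11 + 0^{2} + 0 \left(-8\right)\right) + 72\right)^{2} = \left(\left(-11 + 0 + 0\right) + 72\right)^{2} = \left(-11 + 72\right)^{2} = 61^{2} = 3721$)
$\frac{1}{49293 + D} = \frac{1}{49293 + 3721} = \frac{1}{53014}$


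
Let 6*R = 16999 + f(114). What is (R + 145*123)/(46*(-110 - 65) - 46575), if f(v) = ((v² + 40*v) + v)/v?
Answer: -20694/54625 ≈ -0.37884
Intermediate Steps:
f(v) = (v² + 41*v)/v
R = 2859 (R = (16999 + (41 + 114))/6 = (16999 + 155)/6 = (⅙)*17154 = 2859)
(R + 145*123)/(46*(-110 - 65) - 46575) = (2859 + 145*123)/(46*(-110 - 65) - 46575) = (2859 + 17835)/(46*(-175) - 46575) = 20694/(-8050 - 46575) = 20694/(-54625) = 20694*(-1/54625) = -20694/54625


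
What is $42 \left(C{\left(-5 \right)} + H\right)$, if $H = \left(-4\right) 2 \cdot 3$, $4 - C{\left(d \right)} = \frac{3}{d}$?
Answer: $- \frac{4074}{5} \approx -814.8$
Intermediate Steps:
$C{\left(d \right)} = 4 - \frac{3}{d}$
$H = -24$ ($H = \left(-8\right) 3 = -24$)
$42 \left(C{\left(-5 \right)} + H\right) = 42 \left(\left(4 - \frac{3}{-5}\right) - 24\right) = 42 \left(\left(4 - - \frac{3}{5}\right) - 24\right) = 42 \left(\left(4 + \frac{3}{5}\right) - 24\right) = 42 \left(\frac{23}{5} - 24\right) = 42 \left(- \frac{97}{5}\right) = - \frac{4074}{5}$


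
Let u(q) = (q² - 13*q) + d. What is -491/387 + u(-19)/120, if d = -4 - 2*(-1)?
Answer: 29267/7740 ≈ 3.7813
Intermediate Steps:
d = -2 (d = -4 + 2 = -2)
u(q) = -2 + q² - 13*q (u(q) = (q² - 13*q) - 2 = -2 + q² - 13*q)
-491/387 + u(-19)/120 = -491/387 + (-2 + (-19)² - 13*(-19))/120 = -491*1/387 + (-2 + 361 + 247)*(1/120) = -491/387 + 606*(1/120) = -491/387 + 101/20 = 29267/7740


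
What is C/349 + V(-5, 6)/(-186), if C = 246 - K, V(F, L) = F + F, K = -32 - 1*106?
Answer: 37457/32457 ≈ 1.1540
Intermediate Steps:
K = -138 (K = -32 - 106 = -138)
V(F, L) = 2*F
C = 384 (C = 246 - 1*(-138) = 246 + 138 = 384)
C/349 + V(-5, 6)/(-186) = 384/349 + (2*(-5))/(-186) = 384*(1/349) - 10*(-1/186) = 384/349 + 5/93 = 37457/32457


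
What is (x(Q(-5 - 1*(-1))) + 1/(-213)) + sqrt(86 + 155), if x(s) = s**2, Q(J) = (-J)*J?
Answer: 54527/213 + sqrt(241) ≈ 271.52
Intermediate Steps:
Q(J) = -J**2
(x(Q(-5 - 1*(-1))) + 1/(-213)) + sqrt(86 + 155) = ((-(-5 - 1*(-1))**2)**2 + 1/(-213)) + sqrt(86 + 155) = ((-(-5 + 1)**2)**2 - 1/213) + sqrt(241) = ((-1*(-4)**2)**2 - 1/213) + sqrt(241) = ((-1*16)**2 - 1/213) + sqrt(241) = ((-16)**2 - 1/213) + sqrt(241) = (256 - 1/213) + sqrt(241) = 54527/213 + sqrt(241)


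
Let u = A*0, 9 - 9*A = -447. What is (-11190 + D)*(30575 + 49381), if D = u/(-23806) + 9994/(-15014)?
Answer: -6716969793612/7507 ≈ -8.9476e+8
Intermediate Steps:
A = 152/3 (A = 1 - 1/9*(-447) = 1 + 149/3 = 152/3 ≈ 50.667)
u = 0 (u = (152/3)*0 = 0)
D = -4997/7507 (D = 0/(-23806) + 9994/(-15014) = 0*(-1/23806) + 9994*(-1/15014) = 0 - 4997/7507 = -4997/7507 ≈ -0.66565)
(-11190 + D)*(30575 + 49381) = (-11190 - 4997/7507)*(30575 + 49381) = -84008327/7507*79956 = -6716969793612/7507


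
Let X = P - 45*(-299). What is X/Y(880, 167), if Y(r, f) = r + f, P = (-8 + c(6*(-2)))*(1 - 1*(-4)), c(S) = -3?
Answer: 13400/1047 ≈ 12.798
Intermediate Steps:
P = -55 (P = (-8 - 3)*(1 - 1*(-4)) = -11*(1 + 4) = -11*5 = -55)
Y(r, f) = f + r
X = 13400 (X = -55 - 45*(-299) = -55 + 13455 = 13400)
X/Y(880, 167) = 13400/(167 + 880) = 13400/1047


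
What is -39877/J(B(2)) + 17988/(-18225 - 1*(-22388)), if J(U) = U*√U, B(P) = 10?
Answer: 17988/4163 - 39877*√10/100 ≈ -1256.7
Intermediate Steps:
J(U) = U^(3/2)
-39877/J(B(2)) + 17988/(-18225 - 1*(-22388)) = -39877*√10/100 + 17988/(-18225 - 1*(-22388)) = -39877*√10/100 + 17988/(-18225 + 22388) = -39877*√10/100 + 17988/4163 = 17988/4163 - 39877*√10/100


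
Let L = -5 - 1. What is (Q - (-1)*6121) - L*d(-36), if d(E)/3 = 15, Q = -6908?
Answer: -517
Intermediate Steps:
d(E) = 45 (d(E) = 3*15 = 45)
L = -6
(Q - (-1)*6121) - L*d(-36) = (-6908 - (-1)*6121) - (-6)*45 = (-6908 - 1*(-6121)) - 1*(-270) = (-6908 + 6121) + 270 = -787 + 270 = -517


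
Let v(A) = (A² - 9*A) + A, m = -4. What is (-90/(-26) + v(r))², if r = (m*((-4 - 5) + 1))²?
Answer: 182926625851369/169 ≈ 1.0824e+12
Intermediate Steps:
r = 1024 (r = (-4*((-4 - 5) + 1))² = (-4*(-9 + 1))² = (-4*(-8))² = 32² = 1024)
v(A) = A² - 8*A
(-90/(-26) + v(r))² = (-90/(-26) + 1024*(-8 + 1024))² = (-90*(-1/26) + 1024*1016)² = (45/13 + 1040384)² = (13525037/13)² = 182926625851369/169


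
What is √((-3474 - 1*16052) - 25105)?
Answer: 9*I*√551 ≈ 211.26*I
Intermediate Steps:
√((-3474 - 1*16052) - 25105) = √((-3474 - 16052) - 25105) = √(-19526 - 25105) = √(-44631) = 9*I*√551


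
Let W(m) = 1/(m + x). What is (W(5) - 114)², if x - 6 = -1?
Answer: 1297321/100 ≈ 12973.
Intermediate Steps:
x = 5 (x = 6 - 1 = 5)
W(m) = 1/(5 + m) (W(m) = 1/(m + 5) = 1/(5 + m))
(W(5) - 114)² = (1/(5 + 5) - 114)² = (1/10 - 114)² = (⅒ - 114)² = (-1139/10)² = 1297321/100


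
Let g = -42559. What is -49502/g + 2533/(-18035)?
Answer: 14810691/14482105 ≈ 1.0227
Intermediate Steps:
-49502/g + 2533/(-18035) = -49502/(-42559) + 2533/(-18035) = -49502*(-1/42559) + 2533*(-1/18035) = 934/803 - 2533/18035 = 14810691/14482105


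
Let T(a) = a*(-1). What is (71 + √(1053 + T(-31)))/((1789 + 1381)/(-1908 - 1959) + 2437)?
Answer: 274557/9420709 + 7734*√271/9420709 ≈ 0.042659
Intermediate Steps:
T(a) = -a
(71 + √(1053 + T(-31)))/((1789 + 1381)/(-1908 - 1959) + 2437) = (71 + √(1053 - 1*(-31)))/((1789 + 1381)/(-1908 - 1959) + 2437) = (71 + √(1053 + 31))/(3170/(-3867) + 2437) = (71 + √1084)/(3170*(-1/3867) + 2437) = (71 + 2*√271)/(-3170/3867 + 2437) = (71 + 2*√271)/(9420709/3867) = (71 + 2*√271)*(3867/9420709) = 274557/9420709 + 7734*√271/9420709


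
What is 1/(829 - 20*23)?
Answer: 1/369 ≈ 0.0027100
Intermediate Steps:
1/(829 - 20*23) = 1/(829 - 460) = 1/369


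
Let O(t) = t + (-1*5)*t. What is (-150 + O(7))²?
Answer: 31684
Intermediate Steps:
O(t) = -4*t (O(t) = t - 5*t = -4*t)
(-150 + O(7))² = (-150 - 4*7)² = (-150 - 28)² = (-178)² = 31684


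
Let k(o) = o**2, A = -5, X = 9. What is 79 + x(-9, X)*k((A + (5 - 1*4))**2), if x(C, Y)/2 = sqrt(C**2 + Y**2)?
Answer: 79 + 4608*sqrt(2) ≈ 6595.7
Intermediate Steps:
x(C, Y) = 2*sqrt(C**2 + Y**2)
79 + x(-9, X)*k((A + (5 - 1*4))**2) = 79 + (2*sqrt((-9)**2 + 9**2))*((-5 + (5 - 1*4))**2)**2 = 79 + (2*sqrt(81 + 81))*((-5 + (5 - 4))**2)**2 = 79 + (2*sqrt(162))*((-5 + 1)**2)**2 = 79 + (2*(9*sqrt(2)))*((-4)**2)**2 = 79 + (18*sqrt(2))*16**2 = 79 + (18*sqrt(2))*256 = 79 + 4608*sqrt(2)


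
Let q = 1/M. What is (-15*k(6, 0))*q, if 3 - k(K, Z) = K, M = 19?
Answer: 45/19 ≈ 2.3684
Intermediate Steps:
k(K, Z) = 3 - K
q = 1/19 ≈ 0.052632
(-15*k(6, 0))*q = -15*(3 - 1*6)*(1/19) = -15*(3 - 6)*(1/19) = -15*(-3)*(1/19) = 45*(1/19) = 45/19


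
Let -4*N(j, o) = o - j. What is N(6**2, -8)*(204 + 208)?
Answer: 4532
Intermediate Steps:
N(j, o) = -o/4 + j/4 (N(j, o) = -(o - j)/4 = -o/4 + j/4)
N(6**2, -8)*(204 + 208) = (-1/4*(-8) + (1/4)*6**2)*(204 + 208) = (2 + (1/4)*36)*412 = (2 + 9)*412 = 11*412 = 4532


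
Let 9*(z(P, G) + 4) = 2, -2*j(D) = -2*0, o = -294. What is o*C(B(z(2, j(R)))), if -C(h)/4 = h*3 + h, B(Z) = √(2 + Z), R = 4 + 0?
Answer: 6272*I ≈ 6272.0*I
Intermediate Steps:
R = 4
j(D) = 0 (j(D) = -(-1)*0 = -½*0 = 0)
z(P, G) = -34/9 (z(P, G) = -4 + (⅑)*2 = -4 + 2/9 = -34/9)
C(h) = -16*h (C(h) = -4*(h*3 + h) = -4*(3*h + h) = -16*h)
o*C(B(z(2, j(R)))) = -(-4704)*√(2 - 34/9) = -(-4704)*√(-16/9) = -(-4704)*4*I/3 = -(-6272)*I = 6272*I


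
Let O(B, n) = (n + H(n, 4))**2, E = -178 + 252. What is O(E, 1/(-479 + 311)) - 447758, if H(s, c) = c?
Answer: -12637071551/28224 ≈ -4.4774e+5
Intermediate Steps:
E = 74
O(B, n) = (4 + n)**2 (O(B, n) = (n + 4)**2 = (4 + n)**2)
O(E, 1/(-479 + 311)) - 447758 = (4 + 1/(-479 + 311))**2 - 447758 = (4 + 1/(-168))**2 - 447758 = (4 - 1/168)**2 - 447758 = (671/168)**2 - 447758 = 450241/28224 - 447758 = -12637071551/28224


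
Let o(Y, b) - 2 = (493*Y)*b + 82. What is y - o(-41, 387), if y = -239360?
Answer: 7582987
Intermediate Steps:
o(Y, b) = 84 + 493*Y*b (o(Y, b) = 2 + ((493*Y)*b + 82) = 2 + (493*Y*b + 82) = 2 + (82 + 493*Y*b) = 84 + 493*Y*b)
y - o(-41, 387) = -239360 - (84 + 493*(-41)*387) = -239360 - (84 - 7822431) = -239360 - 1*(-7822347) = -239360 + 7822347 = 7582987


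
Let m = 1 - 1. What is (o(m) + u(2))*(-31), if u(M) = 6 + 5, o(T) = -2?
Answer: -279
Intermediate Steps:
m = 0
u(M) = 11
(o(m) + u(2))*(-31) = (-2 + 11)*(-31) = 9*(-31) = -279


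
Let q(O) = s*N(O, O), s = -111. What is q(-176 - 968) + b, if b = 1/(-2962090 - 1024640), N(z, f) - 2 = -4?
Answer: 885054059/3986730 ≈ 222.00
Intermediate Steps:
N(z, f) = -2 (N(z, f) = 2 - 4 = -2)
q(O) = 222 (q(O) = -111*(-2) = 222)
b = -1/3986730 (b = 1/(-3986730) = -1/3986730 ≈ -2.5083e-7)
q(-176 - 968) + b = 222 - 1/3986730 = 885054059/3986730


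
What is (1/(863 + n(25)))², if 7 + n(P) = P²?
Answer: 1/2193361 ≈ 4.5592e-7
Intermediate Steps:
n(P) = -7 + P²
(1/(863 + n(25)))² = (1/(863 + (-7 + 25²)))² = (1/(863 + (-7 + 625)))² = (1/(863 + 618))² = (1/1481)² = 1/2193361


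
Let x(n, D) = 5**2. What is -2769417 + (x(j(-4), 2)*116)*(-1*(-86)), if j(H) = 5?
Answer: -2520017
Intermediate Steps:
x(n, D) = 25
-2769417 + (x(j(-4), 2)*116)*(-1*(-86)) = -2769417 + (25*116)*(-1*(-86)) = -2769417 + 2900*86 = -2769417 + 249400 = -2520017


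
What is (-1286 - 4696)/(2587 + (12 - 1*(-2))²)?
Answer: -5982/2783 ≈ -2.1495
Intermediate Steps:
(-1286 - 4696)/(2587 + (12 - 1*(-2))²) = -5982/(2587 + (12 + 2)²) = -5982/(2587 + 14²) = -5982/(2587 + 196) = -5982/2783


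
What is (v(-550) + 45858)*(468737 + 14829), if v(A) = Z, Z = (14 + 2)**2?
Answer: 22299162524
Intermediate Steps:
Z = 256 (Z = 16**2 = 256)
v(A) = 256
(v(-550) + 45858)*(468737 + 14829) = (256 + 45858)*(468737 + 14829) = 46114*483566 = 22299162524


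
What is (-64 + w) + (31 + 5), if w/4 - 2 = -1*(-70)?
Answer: 260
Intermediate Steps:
w = 288 (w = 8 + 4*(-1*(-70)) = 8 + 4*70 = 8 + 280 = 288)
(-64 + w) + (31 + 5) = (-64 + 288) + (31 + 5) = 224 + 36 = 260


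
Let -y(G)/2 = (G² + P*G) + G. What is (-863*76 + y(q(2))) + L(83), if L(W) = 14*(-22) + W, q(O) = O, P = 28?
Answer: -65937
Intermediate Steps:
y(G) = -58*G - 2*G² (y(G) = -2*((G² + 28*G) + G) = -2*(G² + 29*G) = -58*G - 2*G²)
L(W) = -308 + W
(-863*76 + y(q(2))) + L(83) = (-863*76 - 2*2*(29 + 2)) + (-308 + 83) = (-65588 - 2*2*31) - 225 = (-65588 - 124) - 225 = -65712 - 225 = -65937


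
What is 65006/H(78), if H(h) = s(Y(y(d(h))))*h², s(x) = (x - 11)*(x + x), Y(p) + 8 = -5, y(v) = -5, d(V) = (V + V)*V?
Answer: 32503/1898208 ≈ 0.017123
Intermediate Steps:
d(V) = 2*V² (d(V) = (2*V)*V = 2*V²)
Y(p) = -13 (Y(p) = -8 - 5 = -13)
s(x) = 2*x*(-11 + x) (s(x) = (-11 + x)*(2*x) = 2*x*(-11 + x))
H(h) = 624*h² (H(h) = (2*(-13)*(-11 - 13))*h² = (2*(-13)*(-24))*h² = 624*h²)
65006/H(78) = 65006/((624*78²)) = 65006/((624*6084)) = 65006/3796416 = 65006*(1/3796416) = 32503/1898208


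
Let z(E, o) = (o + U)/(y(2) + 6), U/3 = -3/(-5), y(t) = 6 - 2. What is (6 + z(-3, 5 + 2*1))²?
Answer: 29584/625 ≈ 47.334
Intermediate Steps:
y(t) = 4
U = 9/5 (U = 3*(-3/(-5)) = 3*(-3*(-⅕)) = 3*(⅗) = 9/5 ≈ 1.8000)
z(E, o) = 9/50 + o/10 (z(E, o) = (o + 9/5)/(4 + 6) = (9/5 + o)/10 = (9/5 + o)*(⅒) = 9/50 + o/10)
(6 + z(-3, 5 + 2*1))² = (6 + (9/50 + (5 + 2*1)/10))² = (6 + (9/50 + (5 + 2)/10))² = (6 + (9/50 + (⅒)*7))² = (6 + (9/50 + 7/10))² = (6 + 22/25)² = (172/25)² = 29584/625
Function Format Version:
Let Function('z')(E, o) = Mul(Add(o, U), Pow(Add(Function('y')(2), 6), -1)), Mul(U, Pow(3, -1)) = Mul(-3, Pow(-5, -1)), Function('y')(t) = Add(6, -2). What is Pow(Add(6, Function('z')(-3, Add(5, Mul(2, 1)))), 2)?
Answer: Rational(29584, 625) ≈ 47.334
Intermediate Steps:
Function('y')(t) = 4
U = Rational(9, 5) (U = Mul(3, Mul(-3, Pow(-5, -1))) = Mul(3, Mul(-3, Rational(-1, 5))) = Mul(3, Rational(3, 5)) = Rational(9, 5) ≈ 1.8000)
Function('z')(E, o) = Add(Rational(9, 50), Mul(Rational(1, 10), o)) (Function('z')(E, o) = Mul(Add(o, Rational(9, 5)), Pow(Add(4, 6), -1)) = Mul(Add(Rational(9, 5), o), Pow(10, -1)) = Mul(Add(Rational(9, 5), o), Rational(1, 10)) = Add(Rational(9, 50), Mul(Rational(1, 10), o)))
Pow(Add(6, Function('z')(-3, Add(5, Mul(2, 1)))), 2) = Pow(Add(6, Add(Rational(9, 50), Mul(Rational(1, 10), Add(5, Mul(2, 1))))), 2) = Pow(Add(6, Add(Rational(9, 50), Mul(Rational(1, 10), Add(5, 2)))), 2) = Pow(Add(6, Add(Rational(9, 50), Mul(Rational(1, 10), 7))), 2) = Pow(Add(6, Add(Rational(9, 50), Rational(7, 10))), 2) = Pow(Add(6, Rational(22, 25)), 2) = Pow(Rational(172, 25), 2) = Rational(29584, 625)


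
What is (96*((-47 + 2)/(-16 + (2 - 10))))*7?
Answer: 1260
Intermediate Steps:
(96*((-47 + 2)/(-16 + (2 - 10))))*7 = (96*(-45/(-16 - 8)))*7 = (96*(-45/(-24)))*7 = (96*(-45*(-1/24)))*7 = (96*(15/8))*7 = 180*7 = 1260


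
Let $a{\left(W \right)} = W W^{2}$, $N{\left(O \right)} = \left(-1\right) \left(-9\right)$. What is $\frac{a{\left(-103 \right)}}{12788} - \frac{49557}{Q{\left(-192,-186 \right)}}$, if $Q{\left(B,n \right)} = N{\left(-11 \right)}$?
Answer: $- \frac{214523153}{38364} \approx -5591.8$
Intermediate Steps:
$N{\left(O \right)} = 9$
$a{\left(W \right)} = W^{3}$
$Q{\left(B,n \right)} = 9$
$\frac{a{\left(-103 \right)}}{12788} - \frac{49557}{Q{\left(-192,-186 \right)}} = \frac{\left(-103\right)^{3}}{12788} - \frac{49557}{9} = \left(-1092727\right) \frac{1}{12788} - \frac{16519}{3} = - \frac{1092727}{12788} - \frac{16519}{3} = - \frac{214523153}{38364}$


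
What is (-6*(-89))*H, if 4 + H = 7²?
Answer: 24030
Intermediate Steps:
H = 45 (H = -4 + 7² = -4 + 49 = 45)
(-6*(-89))*H = -6*(-89)*45 = 534*45 = 24030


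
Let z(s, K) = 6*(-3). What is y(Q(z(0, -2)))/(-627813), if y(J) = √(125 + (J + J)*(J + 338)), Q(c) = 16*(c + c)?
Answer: -√274301/627813 ≈ -0.00083423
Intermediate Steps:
z(s, K) = -18
Q(c) = 32*c (Q(c) = 16*(2*c) = 32*c)
y(J) = √(125 + 2*J*(338 + J)) (y(J) = √(125 + (2*J)*(338 + J)) = √(125 + 2*J*(338 + J)))
y(Q(z(0, -2)))/(-627813) = √(125 + 2*(32*(-18))² + 676*(32*(-18)))/(-627813) = √(125 + 2*(-576)² + 676*(-576))*(-1/627813) = √(125 + 2*331776 - 389376)*(-1/627813) = √(125 + 663552 - 389376)*(-1/627813) = √274301*(-1/627813) = -√274301/627813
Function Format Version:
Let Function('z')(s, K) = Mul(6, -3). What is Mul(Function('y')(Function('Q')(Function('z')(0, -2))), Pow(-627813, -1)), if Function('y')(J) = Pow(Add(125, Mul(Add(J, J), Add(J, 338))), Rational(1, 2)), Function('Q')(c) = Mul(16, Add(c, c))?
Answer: Mul(Rational(-1, 627813), Pow(274301, Rational(1, 2))) ≈ -0.00083423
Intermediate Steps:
Function('z')(s, K) = -18
Function('Q')(c) = Mul(32, c) (Function('Q')(c) = Mul(16, Mul(2, c)) = Mul(32, c))
Function('y')(J) = Pow(Add(125, Mul(2, J, Add(338, J))), Rational(1, 2)) (Function('y')(J) = Pow(Add(125, Mul(Mul(2, J), Add(338, J))), Rational(1, 2)) = Pow(Add(125, Mul(2, J, Add(338, J))), Rational(1, 2)))
Mul(Function('y')(Function('Q')(Function('z')(0, -2))), Pow(-627813, -1)) = Mul(Pow(Add(125, Mul(2, Pow(Mul(32, -18), 2)), Mul(676, Mul(32, -18))), Rational(1, 2)), Pow(-627813, -1)) = Mul(Pow(Add(125, Mul(2, Pow(-576, 2)), Mul(676, -576)), Rational(1, 2)), Rational(-1, 627813)) = Mul(Pow(Add(125, Mul(2, 331776), -389376), Rational(1, 2)), Rational(-1, 627813)) = Mul(Pow(Add(125, 663552, -389376), Rational(1, 2)), Rational(-1, 627813)) = Mul(Pow(274301, Rational(1, 2)), Rational(-1, 627813)) = Mul(Rational(-1, 627813), Pow(274301, Rational(1, 2)))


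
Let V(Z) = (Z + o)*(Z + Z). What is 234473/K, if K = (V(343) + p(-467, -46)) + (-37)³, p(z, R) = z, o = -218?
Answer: 234473/34630 ≈ 6.7708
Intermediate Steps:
V(Z) = 2*Z*(-218 + Z) (V(Z) = (Z - 218)*(Z + Z) = (-218 + Z)*(2*Z) = 2*Z*(-218 + Z))
K = 34630 (K = (2*343*(-218 + 343) - 467) + (-37)³ = (2*343*125 - 467) - 50653 = (85750 - 467) - 50653 = 85283 - 50653 = 34630)
234473/K = 234473/34630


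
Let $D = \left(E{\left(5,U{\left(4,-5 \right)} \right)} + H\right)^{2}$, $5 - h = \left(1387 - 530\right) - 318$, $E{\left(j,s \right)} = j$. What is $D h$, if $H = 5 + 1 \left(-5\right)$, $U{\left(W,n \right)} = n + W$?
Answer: $-13350$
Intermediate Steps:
$U{\left(W,n \right)} = W + n$
$H = 0$ ($H = 5 - 5 = 0$)
$h = -534$ ($h = 5 - \left(\left(1387 - 530\right) - 318\right) = 5 - \left(857 - 318\right) = 5 - 539 = -534$)
$D = 25$ ($D = \left(5 + 0\right)^{2} = 5^{2} = 25$)
$D h = 25 \left(-534\right) = -13350$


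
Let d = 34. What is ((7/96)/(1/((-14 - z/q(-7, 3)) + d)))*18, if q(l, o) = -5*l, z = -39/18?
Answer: 4213/160 ≈ 26.331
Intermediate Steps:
z = -13/6 (z = -39*1/18 = -13/6 ≈ -2.1667)
((7/96)/(1/((-14 - z/q(-7, 3)) + d)))*18 = ((7/96)/(1/((-14 - (-13)/(6*((-5*(-7))))) + 34)))*18 = ((7*(1/96))/(1/((-14 - (-13)/(6*35)) + 34)))*18 = ((7/96)/1/((-14 - (-13)/(6*35)) + 34))*18 = ((7/96)/1/((-14 - 1*(-13/210)) + 34))*18 = ((7/96)/1/((-14 + 13/210) + 34))*18 = ((7/96)/1/(-2927/210 + 34))*18 = ((7/96)/1/(4213/210))*18 = ((7/96)/(210/4213))*18 = ((4213/210)*(7/96))*18 = (4213/2880)*18 = 4213/160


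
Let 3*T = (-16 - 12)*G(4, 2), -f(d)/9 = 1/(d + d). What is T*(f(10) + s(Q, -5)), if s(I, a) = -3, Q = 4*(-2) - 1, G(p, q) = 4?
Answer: 644/5 ≈ 128.80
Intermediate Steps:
Q = -9 (Q = -8 - 1 = -9)
f(d) = -9/(2*d) (f(d) = -9/(d + d) = -9*1/(2*d) = -9/(2*d))
T = -112/3 (T = ((-16 - 12)*4)/3 = (-28*4)/3 = (1/3)*(-112) = -112/3 ≈ -37.333)
T*(f(10) + s(Q, -5)) = -112*(-9/2/10 - 3)/3 = -112*(-9/2*1/10 - 3)/3 = -112*(-9/20 - 3)/3 = -112/3*(-69/20) = 644/5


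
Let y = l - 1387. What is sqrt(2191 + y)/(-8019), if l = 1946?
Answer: -5*sqrt(110)/8019 ≈ -0.0065395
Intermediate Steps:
y = 559 (y = 1946 - 1387 = 559)
sqrt(2191 + y)/(-8019) = sqrt(2191 + 559)/(-8019) = sqrt(2750)*(-1/8019) = (5*sqrt(110))*(-1/8019) = -5*sqrt(110)/8019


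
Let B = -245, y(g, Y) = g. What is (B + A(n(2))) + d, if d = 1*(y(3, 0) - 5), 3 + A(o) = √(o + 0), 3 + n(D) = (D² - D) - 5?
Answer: -250 + I*√6 ≈ -250.0 + 2.4495*I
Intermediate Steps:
n(D) = -8 + D² - D (n(D) = -3 + ((D² - D) - 5) = -3 + (-5 + D² - D) = -8 + D² - D)
A(o) = -3 + √o (A(o) = -3 + √(o + 0) = -3 + √o)
d = -2 (d = 1*(3 - 5) = 1*(-2) = -2)
(B + A(n(2))) + d = (-245 + (-3 + √(-8 + 2² - 1*2))) - 2 = (-245 + (-3 + √(-8 + 4 - 2))) - 2 = (-245 + (-3 + √(-6))) - 2 = (-245 + (-3 + I*√6)) - 2 = (-248 + I*√6) - 2 = -250 + I*√6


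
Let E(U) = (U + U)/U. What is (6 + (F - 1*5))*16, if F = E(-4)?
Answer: 48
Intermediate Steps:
E(U) = 2 (E(U) = (2*U)/U = 2)
F = 2
(6 + (F - 1*5))*16 = (6 + (2 - 1*5))*16 = (6 + (2 - 5))*16 = (6 - 3)*16 = 3*16 = 48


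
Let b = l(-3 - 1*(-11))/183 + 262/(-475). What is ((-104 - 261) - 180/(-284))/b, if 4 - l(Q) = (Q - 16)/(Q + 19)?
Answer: 30358121625/44000191 ≈ 689.95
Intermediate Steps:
l(Q) = 4 - (-16 + Q)/(19 + Q) (l(Q) = 4 - (Q - 16)/(Q + 19) = 4 - (-16 + Q)/(19 + Q))
b = -1239442/2346975 (b = ((92 + 3*(-3 - 1*(-11)))/(19 + (-3 - 1*(-11))))/183 + 262/(-475) = ((92 + 3*(-3 + 11))/(19 + (-3 + 11)))*(1/183) + 262*(-1/475) = ((92 + 3*8)/(19 + 8))*(1/183) - 262/475 = ((92 + 24)/27)*(1/183) - 262/475 = ((1/27)*116)*(1/183) - 262/475 = (116/27)*(1/183) - 262/475 = 116/4941 - 262/475 = -1239442/2346975 ≈ -0.52810)
((-104 - 261) - 180/(-284))/b = ((-104 - 261) - 180/(-284))/(-1239442/2346975) = (-365 - 180*(-1/284))*(-2346975/1239442) = (-365 + 45/71)*(-2346975/1239442) = -25870/71*(-2346975/1239442) = 30358121625/44000191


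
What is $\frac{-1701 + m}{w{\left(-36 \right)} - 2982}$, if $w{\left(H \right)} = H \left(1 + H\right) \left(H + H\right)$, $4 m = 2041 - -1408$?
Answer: $\frac{3355}{374808} \approx 0.0089512$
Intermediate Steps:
$m = \frac{3449}{4}$ ($m = \frac{2041 - -1408}{4} = \frac{2041 + 1408}{4} = \frac{1}{4} \cdot 3449 = \frac{3449}{4} \approx 862.25$)
$w{\left(H \right)} = 2 H^{2} \left(1 + H\right)$ ($w{\left(H \right)} = H \left(1 + H\right) 2 H = 2 H^{2} \left(1 + H\right)$)
$\frac{-1701 + m}{w{\left(-36 \right)} - 2982} = \frac{-1701 + \frac{3449}{4}}{2 \left(-36\right)^{2} \left(1 - 36\right) - 2982} = - \frac{3355}{4 \left(2 \cdot 1296 \left(-35\right) - 2982\right)} = - \frac{3355}{4 \left(-90720 - 2982\right)} = - \frac{3355}{4 \left(-93702\right)} = \left(- \frac{3355}{4}\right) \left(- \frac{1}{93702}\right) = \frac{3355}{374808}$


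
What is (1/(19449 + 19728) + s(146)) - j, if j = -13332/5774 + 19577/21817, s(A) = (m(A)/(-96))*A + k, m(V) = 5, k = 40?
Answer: 1334768845958455/39481439138928 ≈ 33.807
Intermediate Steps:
s(A) = 40 - 5*A/96 (s(A) = (5/(-96))*A + 40 = (5*(-1/96))*A + 40 = -5*A/96 + 40 = 40 - 5*A/96)
j = -88913323/62985679 (j = -13332*1/5774 + 19577*(1/21817) = -6666/2887 + 19577/21817 = -88913323/62985679 ≈ -1.4116)
(1/(19449 + 19728) + s(146)) - j = (1/(19449 + 19728) + (40 - 5/96*146)) - 1*(-88913323/62985679) = (1/39177 + (40 - 365/48)) + 88913323/62985679 = (1/39177 + 1555/48) + 88913323/62985679 = 20306761/626832 + 88913323/62985679 = 1334768845958455/39481439138928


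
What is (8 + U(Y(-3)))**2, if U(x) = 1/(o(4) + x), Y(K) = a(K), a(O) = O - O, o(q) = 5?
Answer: 1681/25 ≈ 67.240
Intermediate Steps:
a(O) = 0
Y(K) = 0
U(x) = 1/(5 + x)
(8 + U(Y(-3)))**2 = (8 + 1/(5 + 0))**2 = (8 + 1/5)**2 = (41/5)**2 = 1681/25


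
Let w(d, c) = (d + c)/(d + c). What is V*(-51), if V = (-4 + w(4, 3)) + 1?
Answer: 102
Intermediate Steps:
w(d, c) = 1 (w(d, c) = (c + d)/(c + d) = 1)
V = -2 (V = (-4 + 1) + 1 = -3 + 1 = -2)
V*(-51) = -2*(-51) = 102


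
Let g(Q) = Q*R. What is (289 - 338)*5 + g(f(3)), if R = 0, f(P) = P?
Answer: -245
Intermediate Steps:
g(Q) = 0 (g(Q) = Q*0 = 0)
(289 - 338)*5 + g(f(3)) = (289 - 338)*5 + 0 = -49*5 + 0 = -245 + 0 = -245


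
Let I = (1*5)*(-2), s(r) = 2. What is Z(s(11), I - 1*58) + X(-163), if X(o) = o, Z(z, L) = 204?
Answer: 41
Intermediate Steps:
I = -10 (I = 5*(-2) = -10)
Z(s(11), I - 1*58) + X(-163) = 204 - 163 = 41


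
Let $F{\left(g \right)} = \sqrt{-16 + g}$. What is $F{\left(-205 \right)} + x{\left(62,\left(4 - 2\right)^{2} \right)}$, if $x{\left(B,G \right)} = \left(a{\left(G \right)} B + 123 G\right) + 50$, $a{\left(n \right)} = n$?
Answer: $790 + i \sqrt{221} \approx 790.0 + 14.866 i$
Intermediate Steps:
$x{\left(B,G \right)} = 50 + 123 G + B G$ ($x{\left(B,G \right)} = \left(G B + 123 G\right) + 50 = \left(B G + 123 G\right) + 50 = \left(123 G + B G\right) + 50 = 50 + 123 G + B G$)
$F{\left(-205 \right)} + x{\left(62,\left(4 - 2\right)^{2} \right)} = \sqrt{-16 - 205} + \left(50 + 123 \left(4 - 2\right)^{2} + 62 \left(4 - 2\right)^{2}\right) = \sqrt{-221} + \left(50 + 123 \cdot 2^{2} + 62 \cdot 2^{2}\right) = i \sqrt{221} + \left(50 + 123 \cdot 4 + 62 \cdot 4\right) = i \sqrt{221} + \left(50 + 492 + 248\right) = i \sqrt{221} + 790 = 790 + i \sqrt{221}$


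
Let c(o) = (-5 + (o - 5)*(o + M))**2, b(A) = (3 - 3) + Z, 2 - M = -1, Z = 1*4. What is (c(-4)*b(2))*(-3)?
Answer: -192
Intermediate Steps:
Z = 4
M = 3 (M = 2 - 1*(-1) = 2 + 1 = 3)
b(A) = 4 (b(A) = (3 - 3) + 4 = 0 + 4 = 4)
c(o) = (-5 + (-5 + o)*(3 + o))**2 (c(o) = (-5 + (o - 5)*(o + 3))**2 = (-5 + (-5 + o)*(3 + o))**2)
(c(-4)*b(2))*(-3) = ((20 - 1*(-4)**2 + 2*(-4))**2*4)*(-3) = ((20 - 1*16 - 8)**2*4)*(-3) = ((20 - 16 - 8)**2*4)*(-3) = ((-4)**2*4)*(-3) = (16*4)*(-3) = 64*(-3) = -192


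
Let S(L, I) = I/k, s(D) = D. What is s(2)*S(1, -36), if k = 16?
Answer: -9/2 ≈ -4.5000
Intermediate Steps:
S(L, I) = I/16
s(2)*S(1, -36) = 2*((1/16)*(-36)) = 2*(-9/4) = -9/2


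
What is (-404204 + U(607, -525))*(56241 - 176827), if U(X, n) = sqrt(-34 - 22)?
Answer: 48741343544 - 241172*I*sqrt(14) ≈ 4.8741e+10 - 9.0238e+5*I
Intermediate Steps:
U(X, n) = 2*I*sqrt(14) (U(X, n) = sqrt(-56) = 2*I*sqrt(14))
(-404204 + U(607, -525))*(56241 - 176827) = (-404204 + 2*I*sqrt(14))*(56241 - 176827) = (-404204 + 2*I*sqrt(14))*(-120586) = 48741343544 - 241172*I*sqrt(14)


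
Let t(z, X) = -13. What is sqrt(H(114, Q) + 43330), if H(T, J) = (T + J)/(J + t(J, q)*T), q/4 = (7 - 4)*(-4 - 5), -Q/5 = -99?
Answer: sqrt(95714607)/47 ≈ 208.16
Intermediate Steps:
Q = 495 (Q = -5*(-99) = 495)
q = -108 (q = 4*((7 - 4)*(-4 - 5)) = 4*(3*(-9)) = 4*(-27) = -108)
H(T, J) = (J + T)/(J - 13*T) (H(T, J) = (T + J)/(J - 13*T) = (J + T)/(J - 13*T))
sqrt(H(114, Q) + 43330) = sqrt((495 + 114)/(495 - 13*114) + 43330) = sqrt(609/(495 - 1482) + 43330) = sqrt(609/(-987) + 43330) = sqrt(-1/987*609 + 43330) = sqrt(-29/47 + 43330) = sqrt(2036481/47) = sqrt(95714607)/47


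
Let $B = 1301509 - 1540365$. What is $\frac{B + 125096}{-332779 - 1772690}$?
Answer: $\frac{12640}{233941} \approx 0.054031$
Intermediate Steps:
$B = -238856$
$\frac{B + 125096}{-332779 - 1772690} = \frac{-238856 + 125096}{-332779 - 1772690} = - \frac{113760}{-2105469} = \left(-113760\right) \left(- \frac{1}{2105469}\right) = \frac{12640}{233941}$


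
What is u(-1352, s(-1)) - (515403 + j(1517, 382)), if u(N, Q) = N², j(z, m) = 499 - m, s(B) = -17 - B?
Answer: 1312384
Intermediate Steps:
u(-1352, s(-1)) - (515403 + j(1517, 382)) = (-1352)² - (515403 + (499 - 1*382)) = 1827904 - (515403 + (499 - 382)) = 1827904 - (515403 + 117) = 1827904 - 1*515520 = 1827904 - 515520 = 1312384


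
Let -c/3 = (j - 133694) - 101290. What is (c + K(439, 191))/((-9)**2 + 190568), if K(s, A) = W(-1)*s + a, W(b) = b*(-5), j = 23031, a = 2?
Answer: 638056/190649 ≈ 3.3468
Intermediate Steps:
W(b) = -5*b
K(s, A) = 2 + 5*s (K(s, A) = (-5*(-1))*s + 2 = 5*s + 2 = 2 + 5*s)
c = 635859 (c = -3*((23031 - 133694) - 101290) = -3*(-110663 - 101290) = -3*(-211953) = 635859)
(c + K(439, 191))/((-9)**2 + 190568) = (635859 + (2 + 5*439))/((-9)**2 + 190568) = (635859 + (2 + 2195))/(81 + 190568) = (635859 + 2197)/190649 = 638056*(1/190649) = 638056/190649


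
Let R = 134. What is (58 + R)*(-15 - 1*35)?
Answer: -9600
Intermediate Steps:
(58 + R)*(-15 - 1*35) = (58 + 134)*(-15 - 1*35) = 192*(-15 - 35) = 192*(-50) = -9600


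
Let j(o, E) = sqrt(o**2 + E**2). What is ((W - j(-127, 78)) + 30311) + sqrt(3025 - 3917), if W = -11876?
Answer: 18435 - sqrt(22213) + 2*I*sqrt(223) ≈ 18286.0 + 29.866*I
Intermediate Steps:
j(o, E) = sqrt(E**2 + o**2)
((W - j(-127, 78)) + 30311) + sqrt(3025 - 3917) = ((-11876 - sqrt(78**2 + (-127)**2)) + 30311) + sqrt(3025 - 3917) = ((-11876 - sqrt(6084 + 16129)) + 30311) + sqrt(-892) = ((-11876 - sqrt(22213)) + 30311) + 2*I*sqrt(223) = (18435 - sqrt(22213)) + 2*I*sqrt(223) = 18435 - sqrt(22213) + 2*I*sqrt(223)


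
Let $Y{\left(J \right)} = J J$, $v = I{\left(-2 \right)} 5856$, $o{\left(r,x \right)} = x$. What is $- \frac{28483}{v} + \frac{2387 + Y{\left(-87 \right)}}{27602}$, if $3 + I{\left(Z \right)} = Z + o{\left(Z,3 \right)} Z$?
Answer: $\frac{713756731}{889005216} \approx 0.80287$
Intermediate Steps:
$I{\left(Z \right)} = -3 + 4 Z$ ($I{\left(Z \right)} = -3 + \left(Z + 3 Z\right) = -3 + 4 Z$)
$v = -64416$ ($v = \left(-3 + 4 \left(-2\right)\right) 5856 = \left(-3 - 8\right) 5856 = \left(-11\right) 5856 = -64416$)
$Y{\left(J \right)} = J^{2}$
$- \frac{28483}{v} + \frac{2387 + Y{\left(-87 \right)}}{27602} = - \frac{28483}{-64416} + \frac{2387 + \left(-87\right)^{2}}{27602} = \left(-28483\right) \left(- \frac{1}{64416}\right) + \left(2387 + 7569\right) \frac{1}{27602} = \frac{28483}{64416} + 9956 \cdot \frac{1}{27602} = \frac{28483}{64416} + \frac{4978}{13801} = \frac{713756731}{889005216}$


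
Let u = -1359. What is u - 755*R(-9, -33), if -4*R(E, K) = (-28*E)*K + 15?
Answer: -6272691/4 ≈ -1.5682e+6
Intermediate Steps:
R(E, K) = -15/4 + 7*E*K (R(E, K) = -((-28*E)*K + 15)/4 = -(-28*E*K + 15)/4 = -(15 - 28*E*K)/4 = -15/4 + 7*E*K)
u - 755*R(-9, -33) = -1359 - 755*(-15/4 + 7*(-9)*(-33)) = -1359 - 755*(-15/4 + 2079) = -1359 - 755*8301/4 = -1359 - 6267255/4 = -6272691/4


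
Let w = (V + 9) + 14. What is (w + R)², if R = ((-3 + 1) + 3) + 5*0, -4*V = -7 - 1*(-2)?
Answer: 10201/16 ≈ 637.56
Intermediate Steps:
V = 5/4 (V = -(-7 - 1*(-2))/4 = -(-7 + 2)/4 = -¼*(-5) = 5/4 ≈ 1.2500)
R = 1 (R = (-2 + 3) + 0 = 1 + 0 = 1)
w = 97/4 (w = (5/4 + 9) + 14 = 41/4 + 14 = 97/4 ≈ 24.250)
(w + R)² = (97/4 + 1)² = (101/4)² = 10201/16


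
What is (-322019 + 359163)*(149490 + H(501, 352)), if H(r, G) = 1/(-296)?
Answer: 205448288077/37 ≈ 5.5527e+9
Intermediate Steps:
H(r, G) = -1/296
(-322019 + 359163)*(149490 + H(501, 352)) = (-322019 + 359163)*(149490 - 1/296) = 37144*(44249039/296) = 205448288077/37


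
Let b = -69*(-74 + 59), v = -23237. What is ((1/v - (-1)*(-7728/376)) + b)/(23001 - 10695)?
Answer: 553958438/6719931267 ≈ 0.082435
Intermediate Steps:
b = 1035 (b = -69*(-15) = 1035)
((1/v - (-1)*(-7728/376)) + b)/(23001 - 10695) = ((1/(-23237) - (-1)*(-7728/376)) + 1035)/(23001 - 10695) = ((-1/23237 - (-1)*(-7728*1/376)) + 1035)/12306 = ((-1/23237 - (-1)*(-966)/47) + 1035)*(1/12306) = ((-1/23237 - 1*966/47) + 1035)*(1/12306) = ((-1/23237 - 966/47) + 1035)*(1/12306) = (-22446989/1092139 + 1035)*(1/12306) = (1107916876/1092139)*(1/12306) = 553958438/6719931267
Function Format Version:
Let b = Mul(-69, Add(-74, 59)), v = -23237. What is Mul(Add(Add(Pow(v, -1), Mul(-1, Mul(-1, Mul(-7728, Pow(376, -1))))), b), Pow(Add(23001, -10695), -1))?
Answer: Rational(553958438, 6719931267) ≈ 0.082435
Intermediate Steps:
b = 1035 (b = Mul(-69, -15) = 1035)
Mul(Add(Add(Pow(v, -1), Mul(-1, Mul(-1, Mul(-7728, Pow(376, -1))))), b), Pow(Add(23001, -10695), -1)) = Mul(Add(Add(Pow(-23237, -1), Mul(-1, Mul(-1, Mul(-7728, Pow(376, -1))))), 1035), Pow(Add(23001, -10695), -1)) = Mul(Add(Add(Rational(-1, 23237), Mul(-1, Mul(-1, Mul(-7728, Rational(1, 376))))), 1035), Pow(12306, -1)) = Mul(Add(Add(Rational(-1, 23237), Mul(-1, Mul(-1, Rational(-966, 47)))), 1035), Rational(1, 12306)) = Mul(Add(Add(Rational(-1, 23237), Mul(-1, Rational(966, 47))), 1035), Rational(1, 12306)) = Mul(Add(Add(Rational(-1, 23237), Rational(-966, 47)), 1035), Rational(1, 12306)) = Mul(Add(Rational(-22446989, 1092139), 1035), Rational(1, 12306)) = Mul(Rational(1107916876, 1092139), Rational(1, 12306)) = Rational(553958438, 6719931267)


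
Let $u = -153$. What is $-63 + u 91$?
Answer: $-13986$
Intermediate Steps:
$-63 + u 91 = -63 - 13923 = -13986$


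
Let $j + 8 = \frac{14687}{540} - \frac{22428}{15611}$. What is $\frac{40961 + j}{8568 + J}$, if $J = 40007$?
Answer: $\frac{345448500457}{409484335500} \approx 0.84362$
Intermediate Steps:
$j = \frac{149728117}{8429940}$ ($j = -8 + \left(\frac{14687}{540} - \frac{22428}{15611}\right) = -8 + \frac{217167637}{8429940} = \frac{149728117}{8429940} \approx 17.761$)
$\frac{40961 + j}{8568 + J} = \frac{40961 + \frac{149728117}{8429940}}{8568 + 40007} = \frac{345448500457}{8429940 \cdot 48575} = \frac{345448500457}{8429940} \cdot \frac{1}{48575} = \frac{345448500457}{409484335500}$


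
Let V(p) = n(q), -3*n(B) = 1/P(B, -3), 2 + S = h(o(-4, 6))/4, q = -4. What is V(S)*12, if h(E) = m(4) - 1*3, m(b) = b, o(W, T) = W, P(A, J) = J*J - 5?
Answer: -1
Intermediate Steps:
P(A, J) = -5 + J² (P(A, J) = J² - 5 = -5 + J²)
h(E) = 1 (h(E) = 4 - 1*3 = 4 - 3 = 1)
S = -7/4 (S = -2 + 1/4 = -2 + 1*(¼) = -2 + ¼ = -7/4 ≈ -1.7500)
n(B) = -1/12 (n(B) = -1/(3*(-5 + (-3)²)) = -1/(3*(-5 + 9)) = -⅓/4 = -⅓*¼ = -1/12)
V(p) = -1/12
V(S)*12 = -1/12*12 = -1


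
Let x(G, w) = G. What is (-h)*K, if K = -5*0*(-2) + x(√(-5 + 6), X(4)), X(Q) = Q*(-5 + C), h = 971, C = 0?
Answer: -971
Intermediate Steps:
X(Q) = -5*Q (X(Q) = Q*(-5 + 0) = Q*(-5) = -5*Q)
K = 1 (K = -5*0*(-2) + √(-5 + 6) = 0*(-2) + √1 = 0 + 1 = 1)
(-h)*K = -1*971*1 = -971*1 = -971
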